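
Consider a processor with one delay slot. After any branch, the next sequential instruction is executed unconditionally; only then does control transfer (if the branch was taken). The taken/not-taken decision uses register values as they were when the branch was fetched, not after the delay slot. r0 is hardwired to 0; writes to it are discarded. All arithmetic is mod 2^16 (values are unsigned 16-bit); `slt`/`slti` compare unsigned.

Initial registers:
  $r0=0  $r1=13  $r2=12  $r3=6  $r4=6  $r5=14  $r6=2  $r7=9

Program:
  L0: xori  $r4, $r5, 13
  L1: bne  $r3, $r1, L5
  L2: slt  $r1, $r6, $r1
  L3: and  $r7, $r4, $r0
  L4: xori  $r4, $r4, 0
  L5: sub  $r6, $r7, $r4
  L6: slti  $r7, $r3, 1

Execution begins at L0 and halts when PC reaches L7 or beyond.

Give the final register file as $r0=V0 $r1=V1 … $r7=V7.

$r0=0 $r1=1 $r2=12 $r3=6 $r4=3 $r5=14 $r6=6 $r7=0

#0 xori  $r4, $r5, 13 ; 0/13/12/6/3/14/2/9
#1 bne  $r3, $r1, L5 ; 0/13/12/6/3/14/2/9 ; →target
#2 slt  $r1, $r6, $r1 ; 0/1/12/6/3/14/2/9
#5 sub  $r6, $r7, $r4 ; 0/1/12/6/3/14/6/9
#6 slti  $r7, $r3, 1 ; 0/1/12/6/3/14/6/0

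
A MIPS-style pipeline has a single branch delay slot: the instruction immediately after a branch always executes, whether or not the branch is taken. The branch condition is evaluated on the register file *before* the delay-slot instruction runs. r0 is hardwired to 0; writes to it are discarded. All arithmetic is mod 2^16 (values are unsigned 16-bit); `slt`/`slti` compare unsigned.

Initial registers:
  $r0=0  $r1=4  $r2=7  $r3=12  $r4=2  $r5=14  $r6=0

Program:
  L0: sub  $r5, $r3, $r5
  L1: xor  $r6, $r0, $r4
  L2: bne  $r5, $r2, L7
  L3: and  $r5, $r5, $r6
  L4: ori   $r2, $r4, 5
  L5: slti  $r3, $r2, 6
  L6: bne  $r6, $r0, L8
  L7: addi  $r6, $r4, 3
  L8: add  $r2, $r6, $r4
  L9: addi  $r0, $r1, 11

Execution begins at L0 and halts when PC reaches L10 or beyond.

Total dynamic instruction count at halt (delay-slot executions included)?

  step pc=0: sub  $r5, $r3, $r5  regs=(0,4,7,12,2,65534,0)
  step pc=1: xor  $r6, $r0, $r4  regs=(0,4,7,12,2,65534,2)
  step pc=2: bne  $r5, $r2, L7  cond=T  regs=(0,4,7,12,2,65534,2)
  step pc=3: and  $r5, $r5, $r6  regs=(0,4,7,12,2,2,2)
  step pc=7: addi  $r6, $r4, 3  regs=(0,4,7,12,2,2,5)
  step pc=8: add  $r2, $r6, $r4  regs=(0,4,7,12,2,2,5)
  step pc=9: addi  $r0, $r1, 11  regs=(0,4,7,12,2,2,5)

7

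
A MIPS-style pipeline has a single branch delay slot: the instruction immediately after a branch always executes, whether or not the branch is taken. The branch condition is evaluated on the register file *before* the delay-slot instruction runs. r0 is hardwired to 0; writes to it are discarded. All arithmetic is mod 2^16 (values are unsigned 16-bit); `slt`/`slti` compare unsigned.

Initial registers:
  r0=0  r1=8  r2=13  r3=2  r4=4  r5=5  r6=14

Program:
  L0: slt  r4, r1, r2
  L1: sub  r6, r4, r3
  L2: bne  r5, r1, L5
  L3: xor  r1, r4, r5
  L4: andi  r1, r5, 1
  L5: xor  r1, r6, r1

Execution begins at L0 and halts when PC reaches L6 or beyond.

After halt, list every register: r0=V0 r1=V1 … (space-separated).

r0=0 r1=65531 r2=13 r3=2 r4=1 r5=5 r6=65535

  step pc=0: slt  r4, r1, r2  regs=(0,8,13,2,1,5,14)
  step pc=1: sub  r6, r4, r3  regs=(0,8,13,2,1,5,65535)
  step pc=2: bne  r5, r1, L5  cond=T  regs=(0,8,13,2,1,5,65535)
  step pc=3: xor  r1, r4, r5  regs=(0,4,13,2,1,5,65535)
  step pc=5: xor  r1, r6, r1  regs=(0,65531,13,2,1,5,65535)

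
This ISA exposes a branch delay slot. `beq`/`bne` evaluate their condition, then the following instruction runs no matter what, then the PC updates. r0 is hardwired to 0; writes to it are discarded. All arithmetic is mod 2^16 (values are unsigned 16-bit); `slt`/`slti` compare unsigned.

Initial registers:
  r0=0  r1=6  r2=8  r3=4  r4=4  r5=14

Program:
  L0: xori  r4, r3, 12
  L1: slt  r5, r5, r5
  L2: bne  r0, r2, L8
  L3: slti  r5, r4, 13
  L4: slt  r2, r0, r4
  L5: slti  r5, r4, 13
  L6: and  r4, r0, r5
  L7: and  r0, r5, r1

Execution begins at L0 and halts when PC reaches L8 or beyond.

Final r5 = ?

#0 xori  r4, r3, 12 ; 0/6/8/4/8/14
#1 slt  r5, r5, r5 ; 0/6/8/4/8/0
#2 bne  r0, r2, L8 ; 0/6/8/4/8/0 ; →target
#3 slti  r5, r4, 13 ; 0/6/8/4/8/1

1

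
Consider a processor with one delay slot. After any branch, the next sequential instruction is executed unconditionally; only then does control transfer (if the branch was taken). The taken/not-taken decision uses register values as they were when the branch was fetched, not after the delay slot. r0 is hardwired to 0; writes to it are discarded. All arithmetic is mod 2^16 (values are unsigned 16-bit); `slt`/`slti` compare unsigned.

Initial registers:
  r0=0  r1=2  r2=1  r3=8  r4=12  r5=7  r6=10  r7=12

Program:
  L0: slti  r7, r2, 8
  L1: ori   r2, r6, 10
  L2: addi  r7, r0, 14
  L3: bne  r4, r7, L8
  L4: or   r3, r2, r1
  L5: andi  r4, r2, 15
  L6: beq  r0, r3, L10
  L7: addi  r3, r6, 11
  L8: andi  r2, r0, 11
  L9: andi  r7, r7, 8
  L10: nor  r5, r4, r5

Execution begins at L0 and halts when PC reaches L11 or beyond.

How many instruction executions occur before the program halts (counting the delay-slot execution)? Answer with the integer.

8

#0 slti  r7, r2, 8 ; 0/2/1/8/12/7/10/1
#1 ori   r2, r6, 10 ; 0/2/10/8/12/7/10/1
#2 addi  r7, r0, 14 ; 0/2/10/8/12/7/10/14
#3 bne  r4, r7, L8 ; 0/2/10/8/12/7/10/14 ; →target
#4 or   r3, r2, r1 ; 0/2/10/10/12/7/10/14
#8 andi  r2, r0, 11 ; 0/2/0/10/12/7/10/14
#9 andi  r7, r7, 8 ; 0/2/0/10/12/7/10/8
#10 nor  r5, r4, r5 ; 0/2/0/10/12/65520/10/8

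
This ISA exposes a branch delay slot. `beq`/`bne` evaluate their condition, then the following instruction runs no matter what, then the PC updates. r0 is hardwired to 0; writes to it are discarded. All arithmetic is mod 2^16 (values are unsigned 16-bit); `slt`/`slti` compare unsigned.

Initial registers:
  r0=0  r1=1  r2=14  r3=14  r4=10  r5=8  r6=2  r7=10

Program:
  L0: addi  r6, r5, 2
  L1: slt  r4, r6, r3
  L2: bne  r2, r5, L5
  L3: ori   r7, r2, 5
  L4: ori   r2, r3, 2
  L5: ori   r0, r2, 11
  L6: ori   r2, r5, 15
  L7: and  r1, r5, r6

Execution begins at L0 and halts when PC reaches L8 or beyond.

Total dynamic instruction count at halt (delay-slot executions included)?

[0] addi  r6, r5, 2  →  {r0:0, r1:1, r2:14, r3:14, r4:10, r5:8, r6:10, r7:10}
[1] slt  r4, r6, r3  →  {r0:0, r1:1, r2:14, r3:14, r4:1, r5:8, r6:10, r7:10}
[2] bne  r2, r5, L5  →  {r0:0, r1:1, r2:14, r3:14, r4:1, r5:8, r6:10, r7:10}  ⟨branch taken⟩
[3] ori   r7, r2, 5  →  {r0:0, r1:1, r2:14, r3:14, r4:1, r5:8, r6:10, r7:15}
[5] ori   r0, r2, 11  →  {r0:0, r1:1, r2:14, r3:14, r4:1, r5:8, r6:10, r7:15}
[6] ori   r2, r5, 15  →  {r0:0, r1:1, r2:15, r3:14, r4:1, r5:8, r6:10, r7:15}
[7] and  r1, r5, r6  →  {r0:0, r1:8, r2:15, r3:14, r4:1, r5:8, r6:10, r7:15}

7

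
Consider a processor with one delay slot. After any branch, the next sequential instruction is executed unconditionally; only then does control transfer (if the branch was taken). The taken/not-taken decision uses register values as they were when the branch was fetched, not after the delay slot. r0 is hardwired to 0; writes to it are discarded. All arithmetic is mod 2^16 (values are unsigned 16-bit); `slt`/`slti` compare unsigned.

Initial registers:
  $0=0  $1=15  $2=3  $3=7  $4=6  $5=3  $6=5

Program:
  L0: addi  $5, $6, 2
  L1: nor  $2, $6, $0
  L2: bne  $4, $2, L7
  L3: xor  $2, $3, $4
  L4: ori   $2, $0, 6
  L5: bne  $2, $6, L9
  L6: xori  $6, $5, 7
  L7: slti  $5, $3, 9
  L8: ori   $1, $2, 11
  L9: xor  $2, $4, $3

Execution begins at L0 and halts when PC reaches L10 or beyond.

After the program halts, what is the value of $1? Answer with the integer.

11

PC=0  addi  $5, $6, 2        | $0=0 $1=15 $2=3 $3=7 $4=6 $5=7 $6=5
PC=1  nor  $2, $6, $0        | $0=0 $1=15 $2=65530 $3=7 $4=6 $5=7 $6=5
PC=2  bne  $4, $2, L7        | $0=0 $1=15 $2=65530 $3=7 $4=6 $5=7 $6=5  [TAKEN]
PC=3  xor  $2, $3, $4        | $0=0 $1=15 $2=1 $3=7 $4=6 $5=7 $6=5
PC=7  slti  $5, $3, 9        | $0=0 $1=15 $2=1 $3=7 $4=6 $5=1 $6=5
PC=8  ori   $1, $2, 11       | $0=0 $1=11 $2=1 $3=7 $4=6 $5=1 $6=5
PC=9  xor  $2, $4, $3        | $0=0 $1=11 $2=1 $3=7 $4=6 $5=1 $6=5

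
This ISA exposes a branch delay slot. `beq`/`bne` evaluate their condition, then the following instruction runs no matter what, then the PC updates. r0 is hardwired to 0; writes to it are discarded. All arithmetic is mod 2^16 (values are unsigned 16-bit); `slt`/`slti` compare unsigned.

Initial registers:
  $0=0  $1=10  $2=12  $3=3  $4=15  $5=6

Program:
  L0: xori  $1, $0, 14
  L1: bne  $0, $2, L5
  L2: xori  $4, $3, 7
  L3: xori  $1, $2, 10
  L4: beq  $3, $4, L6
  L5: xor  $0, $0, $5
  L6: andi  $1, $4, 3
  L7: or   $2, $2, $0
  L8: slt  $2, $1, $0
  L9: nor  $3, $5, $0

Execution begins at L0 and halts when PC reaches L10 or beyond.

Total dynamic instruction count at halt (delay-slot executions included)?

#0 xori  $1, $0, 14 ; 0/14/12/3/15/6
#1 bne  $0, $2, L5 ; 0/14/12/3/15/6 ; →target
#2 xori  $4, $3, 7 ; 0/14/12/3/4/6
#5 xor  $0, $0, $5 ; 0/14/12/3/4/6
#6 andi  $1, $4, 3 ; 0/0/12/3/4/6
#7 or   $2, $2, $0 ; 0/0/12/3/4/6
#8 slt  $2, $1, $0 ; 0/0/0/3/4/6
#9 nor  $3, $5, $0 ; 0/0/0/65529/4/6

8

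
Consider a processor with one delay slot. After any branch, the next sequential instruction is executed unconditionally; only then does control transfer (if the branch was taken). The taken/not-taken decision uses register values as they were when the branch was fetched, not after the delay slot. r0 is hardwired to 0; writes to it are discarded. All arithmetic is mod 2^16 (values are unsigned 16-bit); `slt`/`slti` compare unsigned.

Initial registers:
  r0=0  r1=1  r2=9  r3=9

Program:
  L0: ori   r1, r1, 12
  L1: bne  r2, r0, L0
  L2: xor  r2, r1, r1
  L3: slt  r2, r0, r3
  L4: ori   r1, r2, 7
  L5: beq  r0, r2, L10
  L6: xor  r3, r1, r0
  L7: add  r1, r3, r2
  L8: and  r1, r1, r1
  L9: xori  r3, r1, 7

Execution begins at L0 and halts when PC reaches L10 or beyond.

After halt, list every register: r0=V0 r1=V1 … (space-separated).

r0=0 r1=8 r2=1 r3=15

PC=0  ori   r1, r1, 12       | r0=0 r1=13 r2=9 r3=9
PC=1  bne  r2, r0, L0        | r0=0 r1=13 r2=9 r3=9  [TAKEN]
PC=2  xor  r2, r1, r1        | r0=0 r1=13 r2=0 r3=9
PC=0  ori   r1, r1, 12       | r0=0 r1=13 r2=0 r3=9
PC=1  bne  r2, r0, L0        | r0=0 r1=13 r2=0 r3=9  [not taken]
PC=2  xor  r2, r1, r1        | r0=0 r1=13 r2=0 r3=9
PC=3  slt  r2, r0, r3        | r0=0 r1=13 r2=1 r3=9
PC=4  ori   r1, r2, 7        | r0=0 r1=7 r2=1 r3=9
PC=5  beq  r0, r2, L10       | r0=0 r1=7 r2=1 r3=9  [not taken]
PC=6  xor  r3, r1, r0        | r0=0 r1=7 r2=1 r3=7
PC=7  add  r1, r3, r2        | r0=0 r1=8 r2=1 r3=7
PC=8  and  r1, r1, r1        | r0=0 r1=8 r2=1 r3=7
PC=9  xori  r3, r1, 7        | r0=0 r1=8 r2=1 r3=15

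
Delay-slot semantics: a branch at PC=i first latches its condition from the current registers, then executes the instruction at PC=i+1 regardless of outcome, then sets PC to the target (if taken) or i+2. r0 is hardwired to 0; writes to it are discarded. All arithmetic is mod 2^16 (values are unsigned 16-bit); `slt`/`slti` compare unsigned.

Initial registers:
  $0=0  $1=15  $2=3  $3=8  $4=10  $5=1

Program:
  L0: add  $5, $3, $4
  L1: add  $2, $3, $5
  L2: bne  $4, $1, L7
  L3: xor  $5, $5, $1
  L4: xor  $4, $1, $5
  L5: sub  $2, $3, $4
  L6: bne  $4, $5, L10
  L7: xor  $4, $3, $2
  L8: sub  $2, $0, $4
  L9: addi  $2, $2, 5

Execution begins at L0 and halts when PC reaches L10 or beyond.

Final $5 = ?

29

  step pc=0: add  $5, $3, $4  regs=(0,15,3,8,10,18)
  step pc=1: add  $2, $3, $5  regs=(0,15,26,8,10,18)
  step pc=2: bne  $4, $1, L7  cond=T  regs=(0,15,26,8,10,18)
  step pc=3: xor  $5, $5, $1  regs=(0,15,26,8,10,29)
  step pc=7: xor  $4, $3, $2  regs=(0,15,26,8,18,29)
  step pc=8: sub  $2, $0, $4  regs=(0,15,65518,8,18,29)
  step pc=9: addi  $2, $2, 5  regs=(0,15,65523,8,18,29)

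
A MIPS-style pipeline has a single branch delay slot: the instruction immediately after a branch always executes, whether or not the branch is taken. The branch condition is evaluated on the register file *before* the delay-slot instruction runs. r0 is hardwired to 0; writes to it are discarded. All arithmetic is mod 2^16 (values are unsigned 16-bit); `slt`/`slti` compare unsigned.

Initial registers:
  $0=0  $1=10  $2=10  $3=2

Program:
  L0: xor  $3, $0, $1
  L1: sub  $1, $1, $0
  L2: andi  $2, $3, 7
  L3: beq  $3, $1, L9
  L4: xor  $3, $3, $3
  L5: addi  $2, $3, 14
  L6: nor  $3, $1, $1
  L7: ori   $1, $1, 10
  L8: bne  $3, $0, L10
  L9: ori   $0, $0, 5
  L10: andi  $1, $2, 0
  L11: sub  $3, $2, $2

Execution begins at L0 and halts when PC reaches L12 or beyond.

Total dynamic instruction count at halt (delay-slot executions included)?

[0] xor  $3, $0, $1  →  {$0:0, $1:10, $2:10, $3:10}
[1] sub  $1, $1, $0  →  {$0:0, $1:10, $2:10, $3:10}
[2] andi  $2, $3, 7  →  {$0:0, $1:10, $2:2, $3:10}
[3] beq  $3, $1, L9  →  {$0:0, $1:10, $2:2, $3:10}  ⟨branch taken⟩
[4] xor  $3, $3, $3  →  {$0:0, $1:10, $2:2, $3:0}
[9] ori   $0, $0, 5  →  {$0:0, $1:10, $2:2, $3:0}
[10] andi  $1, $2, 0  →  {$0:0, $1:0, $2:2, $3:0}
[11] sub  $3, $2, $2  →  {$0:0, $1:0, $2:2, $3:0}

8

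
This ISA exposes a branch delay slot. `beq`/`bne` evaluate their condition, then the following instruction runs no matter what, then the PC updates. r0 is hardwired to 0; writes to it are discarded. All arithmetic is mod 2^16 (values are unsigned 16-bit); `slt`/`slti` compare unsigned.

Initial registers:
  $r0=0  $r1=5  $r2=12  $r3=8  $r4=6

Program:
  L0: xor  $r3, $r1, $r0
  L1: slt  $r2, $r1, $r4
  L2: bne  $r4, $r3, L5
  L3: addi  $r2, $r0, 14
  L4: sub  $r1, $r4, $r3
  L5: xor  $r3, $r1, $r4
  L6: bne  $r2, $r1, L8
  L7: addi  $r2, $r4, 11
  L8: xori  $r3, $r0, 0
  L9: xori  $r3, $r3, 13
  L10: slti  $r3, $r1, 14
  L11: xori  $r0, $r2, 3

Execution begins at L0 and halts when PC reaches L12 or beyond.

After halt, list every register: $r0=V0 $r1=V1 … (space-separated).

  step pc=0: xor  $r3, $r1, $r0  regs=(0,5,12,5,6)
  step pc=1: slt  $r2, $r1, $r4  regs=(0,5,1,5,6)
  step pc=2: bne  $r4, $r3, L5  cond=T  regs=(0,5,1,5,6)
  step pc=3: addi  $r2, $r0, 14  regs=(0,5,14,5,6)
  step pc=5: xor  $r3, $r1, $r4  regs=(0,5,14,3,6)
  step pc=6: bne  $r2, $r1, L8  cond=T  regs=(0,5,14,3,6)
  step pc=7: addi  $r2, $r4, 11  regs=(0,5,17,3,6)
  step pc=8: xori  $r3, $r0, 0  regs=(0,5,17,0,6)
  step pc=9: xori  $r3, $r3, 13  regs=(0,5,17,13,6)
  step pc=10: slti  $r3, $r1, 14  regs=(0,5,17,1,6)
  step pc=11: xori  $r0, $r2, 3  regs=(0,5,17,1,6)

$r0=0 $r1=5 $r2=17 $r3=1 $r4=6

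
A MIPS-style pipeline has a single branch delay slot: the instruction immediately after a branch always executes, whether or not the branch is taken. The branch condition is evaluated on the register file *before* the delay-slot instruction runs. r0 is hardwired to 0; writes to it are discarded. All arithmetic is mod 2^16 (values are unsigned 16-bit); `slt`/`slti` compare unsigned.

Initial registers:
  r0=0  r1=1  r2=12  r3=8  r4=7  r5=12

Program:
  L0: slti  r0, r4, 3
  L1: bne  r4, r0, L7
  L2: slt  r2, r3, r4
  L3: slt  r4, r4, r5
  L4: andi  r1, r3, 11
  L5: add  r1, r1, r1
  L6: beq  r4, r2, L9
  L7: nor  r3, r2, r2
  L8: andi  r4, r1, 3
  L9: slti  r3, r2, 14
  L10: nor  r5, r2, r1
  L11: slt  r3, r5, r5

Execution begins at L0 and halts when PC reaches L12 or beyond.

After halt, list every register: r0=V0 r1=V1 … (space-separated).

r0=0 r1=1 r2=0 r3=0 r4=1 r5=65534

[0] slti  r0, r4, 3  →  {r0:0, r1:1, r2:12, r3:8, r4:7, r5:12}
[1] bne  r4, r0, L7  →  {r0:0, r1:1, r2:12, r3:8, r4:7, r5:12}  ⟨branch taken⟩
[2] slt  r2, r3, r4  →  {r0:0, r1:1, r2:0, r3:8, r4:7, r5:12}
[7] nor  r3, r2, r2  →  {r0:0, r1:1, r2:0, r3:65535, r4:7, r5:12}
[8] andi  r4, r1, 3  →  {r0:0, r1:1, r2:0, r3:65535, r4:1, r5:12}
[9] slti  r3, r2, 14  →  {r0:0, r1:1, r2:0, r3:1, r4:1, r5:12}
[10] nor  r5, r2, r1  →  {r0:0, r1:1, r2:0, r3:1, r4:1, r5:65534}
[11] slt  r3, r5, r5  →  {r0:0, r1:1, r2:0, r3:0, r4:1, r5:65534}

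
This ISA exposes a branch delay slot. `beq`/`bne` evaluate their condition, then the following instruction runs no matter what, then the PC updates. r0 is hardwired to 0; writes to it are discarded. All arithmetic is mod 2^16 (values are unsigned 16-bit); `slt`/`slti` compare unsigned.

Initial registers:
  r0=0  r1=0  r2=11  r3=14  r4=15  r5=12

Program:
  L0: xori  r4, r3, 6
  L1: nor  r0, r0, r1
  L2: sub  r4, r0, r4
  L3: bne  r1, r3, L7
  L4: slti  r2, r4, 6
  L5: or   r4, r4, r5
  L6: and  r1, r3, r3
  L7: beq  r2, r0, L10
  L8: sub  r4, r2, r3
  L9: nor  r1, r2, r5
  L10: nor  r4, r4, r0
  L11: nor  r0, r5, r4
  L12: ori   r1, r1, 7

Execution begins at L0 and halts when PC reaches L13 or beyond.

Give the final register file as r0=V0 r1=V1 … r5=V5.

r0=0 r1=7 r2=0 r3=14 r4=13 r5=12

  step pc=0: xori  r4, r3, 6  regs=(0,0,11,14,8,12)
  step pc=1: nor  r0, r0, r1  regs=(0,0,11,14,8,12)
  step pc=2: sub  r4, r0, r4  regs=(0,0,11,14,65528,12)
  step pc=3: bne  r1, r3, L7  cond=T  regs=(0,0,11,14,65528,12)
  step pc=4: slti  r2, r4, 6  regs=(0,0,0,14,65528,12)
  step pc=7: beq  r2, r0, L10  cond=T  regs=(0,0,0,14,65528,12)
  step pc=8: sub  r4, r2, r3  regs=(0,0,0,14,65522,12)
  step pc=10: nor  r4, r4, r0  regs=(0,0,0,14,13,12)
  step pc=11: nor  r0, r5, r4  regs=(0,0,0,14,13,12)
  step pc=12: ori   r1, r1, 7  regs=(0,7,0,14,13,12)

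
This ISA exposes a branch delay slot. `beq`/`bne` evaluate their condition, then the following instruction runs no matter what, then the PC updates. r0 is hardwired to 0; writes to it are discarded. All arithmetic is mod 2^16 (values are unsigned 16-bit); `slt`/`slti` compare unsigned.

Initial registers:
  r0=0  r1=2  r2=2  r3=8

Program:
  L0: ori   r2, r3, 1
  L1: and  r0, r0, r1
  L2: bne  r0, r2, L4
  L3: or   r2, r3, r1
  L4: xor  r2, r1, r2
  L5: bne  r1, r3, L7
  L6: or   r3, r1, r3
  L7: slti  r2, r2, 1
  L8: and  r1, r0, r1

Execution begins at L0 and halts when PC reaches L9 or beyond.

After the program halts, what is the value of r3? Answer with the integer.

10

  step pc=0: ori   r2, r3, 1  regs=(0,2,9,8)
  step pc=1: and  r0, r0, r1  regs=(0,2,9,8)
  step pc=2: bne  r0, r2, L4  cond=T  regs=(0,2,9,8)
  step pc=3: or   r2, r3, r1  regs=(0,2,10,8)
  step pc=4: xor  r2, r1, r2  regs=(0,2,8,8)
  step pc=5: bne  r1, r3, L7  cond=T  regs=(0,2,8,8)
  step pc=6: or   r3, r1, r3  regs=(0,2,8,10)
  step pc=7: slti  r2, r2, 1  regs=(0,2,0,10)
  step pc=8: and  r1, r0, r1  regs=(0,0,0,10)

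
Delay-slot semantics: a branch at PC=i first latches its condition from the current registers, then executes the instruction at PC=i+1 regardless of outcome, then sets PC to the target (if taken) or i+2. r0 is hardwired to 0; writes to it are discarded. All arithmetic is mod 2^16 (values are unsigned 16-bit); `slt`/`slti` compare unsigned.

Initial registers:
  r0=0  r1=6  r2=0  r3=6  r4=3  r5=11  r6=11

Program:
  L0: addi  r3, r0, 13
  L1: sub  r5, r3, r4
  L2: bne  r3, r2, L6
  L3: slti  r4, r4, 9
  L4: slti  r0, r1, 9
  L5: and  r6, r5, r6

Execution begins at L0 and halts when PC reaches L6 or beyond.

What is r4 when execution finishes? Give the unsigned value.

[0] addi  r3, r0, 13  →  {r0:0, r1:6, r2:0, r3:13, r4:3, r5:11, r6:11}
[1] sub  r5, r3, r4  →  {r0:0, r1:6, r2:0, r3:13, r4:3, r5:10, r6:11}
[2] bne  r3, r2, L6  →  {r0:0, r1:6, r2:0, r3:13, r4:3, r5:10, r6:11}  ⟨branch taken⟩
[3] slti  r4, r4, 9  →  {r0:0, r1:6, r2:0, r3:13, r4:1, r5:10, r6:11}

1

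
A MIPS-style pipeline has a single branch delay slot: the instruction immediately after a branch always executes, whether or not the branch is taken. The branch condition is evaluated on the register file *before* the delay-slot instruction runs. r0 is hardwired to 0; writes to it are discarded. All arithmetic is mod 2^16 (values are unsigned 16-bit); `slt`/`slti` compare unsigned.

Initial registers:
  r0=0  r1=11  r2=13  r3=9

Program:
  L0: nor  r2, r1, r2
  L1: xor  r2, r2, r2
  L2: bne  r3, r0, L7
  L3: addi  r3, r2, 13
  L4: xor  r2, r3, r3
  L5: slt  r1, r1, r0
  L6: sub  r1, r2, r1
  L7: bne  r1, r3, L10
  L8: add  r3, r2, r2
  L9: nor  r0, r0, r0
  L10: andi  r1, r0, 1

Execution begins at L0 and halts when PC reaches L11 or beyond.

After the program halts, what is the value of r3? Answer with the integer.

0

#0 nor  r2, r1, r2 ; 0/11/65520/9
#1 xor  r2, r2, r2 ; 0/11/0/9
#2 bne  r3, r0, L7 ; 0/11/0/9 ; →target
#3 addi  r3, r2, 13 ; 0/11/0/13
#7 bne  r1, r3, L10 ; 0/11/0/13 ; →target
#8 add  r3, r2, r2 ; 0/11/0/0
#10 andi  r1, r0, 1 ; 0/0/0/0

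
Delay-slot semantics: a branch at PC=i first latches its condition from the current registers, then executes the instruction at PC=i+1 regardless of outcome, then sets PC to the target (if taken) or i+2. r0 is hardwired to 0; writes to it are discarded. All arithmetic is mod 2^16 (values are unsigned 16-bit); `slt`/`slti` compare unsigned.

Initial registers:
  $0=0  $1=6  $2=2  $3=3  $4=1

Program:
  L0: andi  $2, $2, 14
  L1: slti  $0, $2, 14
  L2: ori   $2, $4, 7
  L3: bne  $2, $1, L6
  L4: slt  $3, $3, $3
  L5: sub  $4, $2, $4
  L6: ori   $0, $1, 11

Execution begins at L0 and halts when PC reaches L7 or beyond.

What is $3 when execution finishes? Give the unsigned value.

0

  step pc=0: andi  $2, $2, 14  regs=(0,6,2,3,1)
  step pc=1: slti  $0, $2, 14  regs=(0,6,2,3,1)
  step pc=2: ori   $2, $4, 7  regs=(0,6,7,3,1)
  step pc=3: bne  $2, $1, L6  cond=T  regs=(0,6,7,3,1)
  step pc=4: slt  $3, $3, $3  regs=(0,6,7,0,1)
  step pc=6: ori   $0, $1, 11  regs=(0,6,7,0,1)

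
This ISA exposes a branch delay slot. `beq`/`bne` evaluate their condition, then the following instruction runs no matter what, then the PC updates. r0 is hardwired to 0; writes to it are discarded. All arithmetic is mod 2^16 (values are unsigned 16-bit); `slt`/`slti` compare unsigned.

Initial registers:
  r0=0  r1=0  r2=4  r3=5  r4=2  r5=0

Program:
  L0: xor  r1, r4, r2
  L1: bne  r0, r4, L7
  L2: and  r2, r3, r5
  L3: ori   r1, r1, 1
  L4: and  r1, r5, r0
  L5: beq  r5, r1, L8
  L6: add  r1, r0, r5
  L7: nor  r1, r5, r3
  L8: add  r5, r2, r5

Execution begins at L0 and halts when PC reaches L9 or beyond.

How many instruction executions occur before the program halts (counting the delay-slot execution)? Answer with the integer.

5

#0 xor  r1, r4, r2 ; 0/6/4/5/2/0
#1 bne  r0, r4, L7 ; 0/6/4/5/2/0 ; →target
#2 and  r2, r3, r5 ; 0/6/0/5/2/0
#7 nor  r1, r5, r3 ; 0/65530/0/5/2/0
#8 add  r5, r2, r5 ; 0/65530/0/5/2/0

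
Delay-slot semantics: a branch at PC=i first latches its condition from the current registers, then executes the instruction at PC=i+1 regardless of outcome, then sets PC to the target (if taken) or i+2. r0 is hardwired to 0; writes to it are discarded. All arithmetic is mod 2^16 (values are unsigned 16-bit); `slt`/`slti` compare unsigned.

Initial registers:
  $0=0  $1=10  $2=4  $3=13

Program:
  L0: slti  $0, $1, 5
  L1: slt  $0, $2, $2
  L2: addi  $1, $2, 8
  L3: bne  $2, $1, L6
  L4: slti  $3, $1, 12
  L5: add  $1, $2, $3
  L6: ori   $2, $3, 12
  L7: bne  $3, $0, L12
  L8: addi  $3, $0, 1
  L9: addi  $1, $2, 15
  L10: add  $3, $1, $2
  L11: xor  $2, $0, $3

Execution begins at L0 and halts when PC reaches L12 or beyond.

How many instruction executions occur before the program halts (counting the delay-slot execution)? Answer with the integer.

11

[0] slti  $0, $1, 5  →  {$0:0, $1:10, $2:4, $3:13}
[1] slt  $0, $2, $2  →  {$0:0, $1:10, $2:4, $3:13}
[2] addi  $1, $2, 8  →  {$0:0, $1:12, $2:4, $3:13}
[3] bne  $2, $1, L6  →  {$0:0, $1:12, $2:4, $3:13}  ⟨branch taken⟩
[4] slti  $3, $1, 12  →  {$0:0, $1:12, $2:4, $3:0}
[6] ori   $2, $3, 12  →  {$0:0, $1:12, $2:12, $3:0}
[7] bne  $3, $0, L12  →  {$0:0, $1:12, $2:12, $3:0}  ⟨branch fallthrough⟩
[8] addi  $3, $0, 1  →  {$0:0, $1:12, $2:12, $3:1}
[9] addi  $1, $2, 15  →  {$0:0, $1:27, $2:12, $3:1}
[10] add  $3, $1, $2  →  {$0:0, $1:27, $2:12, $3:39}
[11] xor  $2, $0, $3  →  {$0:0, $1:27, $2:39, $3:39}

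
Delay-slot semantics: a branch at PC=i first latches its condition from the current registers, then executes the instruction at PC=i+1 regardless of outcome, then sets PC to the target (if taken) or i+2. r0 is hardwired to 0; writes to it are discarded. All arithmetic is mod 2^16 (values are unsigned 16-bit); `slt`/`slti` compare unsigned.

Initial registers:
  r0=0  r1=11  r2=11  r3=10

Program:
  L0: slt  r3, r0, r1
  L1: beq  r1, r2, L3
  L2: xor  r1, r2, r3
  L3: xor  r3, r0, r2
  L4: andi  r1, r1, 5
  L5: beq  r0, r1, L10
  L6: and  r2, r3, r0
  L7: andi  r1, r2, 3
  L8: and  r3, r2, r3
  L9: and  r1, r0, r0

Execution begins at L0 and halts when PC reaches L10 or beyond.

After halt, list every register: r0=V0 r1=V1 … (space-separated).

r0=0 r1=0 r2=0 r3=11

[0] slt  r3, r0, r1  →  {r0:0, r1:11, r2:11, r3:1}
[1] beq  r1, r2, L3  →  {r0:0, r1:11, r2:11, r3:1}  ⟨branch taken⟩
[2] xor  r1, r2, r3  →  {r0:0, r1:10, r2:11, r3:1}
[3] xor  r3, r0, r2  →  {r0:0, r1:10, r2:11, r3:11}
[4] andi  r1, r1, 5  →  {r0:0, r1:0, r2:11, r3:11}
[5] beq  r0, r1, L10  →  {r0:0, r1:0, r2:11, r3:11}  ⟨branch taken⟩
[6] and  r2, r3, r0  →  {r0:0, r1:0, r2:0, r3:11}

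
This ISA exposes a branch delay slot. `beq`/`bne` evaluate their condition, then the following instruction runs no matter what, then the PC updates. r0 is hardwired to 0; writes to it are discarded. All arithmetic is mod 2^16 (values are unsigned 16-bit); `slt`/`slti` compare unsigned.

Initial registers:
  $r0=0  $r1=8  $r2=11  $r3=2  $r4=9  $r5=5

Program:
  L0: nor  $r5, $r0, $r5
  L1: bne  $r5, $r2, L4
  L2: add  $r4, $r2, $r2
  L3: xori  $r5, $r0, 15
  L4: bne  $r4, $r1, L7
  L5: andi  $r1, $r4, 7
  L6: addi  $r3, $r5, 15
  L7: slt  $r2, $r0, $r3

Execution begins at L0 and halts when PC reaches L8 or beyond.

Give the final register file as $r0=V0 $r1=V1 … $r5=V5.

PC=0  nor  $r5, $r0, $r5     | $r0=0 $r1=8 $r2=11 $r3=2 $r4=9 $r5=65530
PC=1  bne  $r5, $r2, L4      | $r0=0 $r1=8 $r2=11 $r3=2 $r4=9 $r5=65530  [TAKEN]
PC=2  add  $r4, $r2, $r2     | $r0=0 $r1=8 $r2=11 $r3=2 $r4=22 $r5=65530
PC=4  bne  $r4, $r1, L7      | $r0=0 $r1=8 $r2=11 $r3=2 $r4=22 $r5=65530  [TAKEN]
PC=5  andi  $r1, $r4, 7      | $r0=0 $r1=6 $r2=11 $r3=2 $r4=22 $r5=65530
PC=7  slt  $r2, $r0, $r3     | $r0=0 $r1=6 $r2=1 $r3=2 $r4=22 $r5=65530

$r0=0 $r1=6 $r2=1 $r3=2 $r4=22 $r5=65530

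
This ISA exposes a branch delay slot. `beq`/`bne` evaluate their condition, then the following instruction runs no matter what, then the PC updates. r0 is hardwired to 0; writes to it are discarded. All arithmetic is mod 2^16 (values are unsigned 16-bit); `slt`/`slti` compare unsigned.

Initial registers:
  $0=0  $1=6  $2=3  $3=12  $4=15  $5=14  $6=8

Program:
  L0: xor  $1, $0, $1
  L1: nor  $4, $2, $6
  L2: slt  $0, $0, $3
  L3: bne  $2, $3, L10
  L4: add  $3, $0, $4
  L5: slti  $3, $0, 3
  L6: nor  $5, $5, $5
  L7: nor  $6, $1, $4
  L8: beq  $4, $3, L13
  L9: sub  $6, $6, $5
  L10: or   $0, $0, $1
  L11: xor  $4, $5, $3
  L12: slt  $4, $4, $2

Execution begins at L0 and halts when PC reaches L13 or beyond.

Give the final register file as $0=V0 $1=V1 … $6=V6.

$0=0 $1=6 $2=3 $3=65524 $4=0 $5=14 $6=8

PC=0  xor  $1, $0, $1        | $0=0 $1=6 $2=3 $3=12 $4=15 $5=14 $6=8
PC=1  nor  $4, $2, $6        | $0=0 $1=6 $2=3 $3=12 $4=65524 $5=14 $6=8
PC=2  slt  $0, $0, $3        | $0=0 $1=6 $2=3 $3=12 $4=65524 $5=14 $6=8
PC=3  bne  $2, $3, L10       | $0=0 $1=6 $2=3 $3=12 $4=65524 $5=14 $6=8  [TAKEN]
PC=4  add  $3, $0, $4        | $0=0 $1=6 $2=3 $3=65524 $4=65524 $5=14 $6=8
PC=10 or   $0, $0, $1        | $0=0 $1=6 $2=3 $3=65524 $4=65524 $5=14 $6=8
PC=11 xor  $4, $5, $3        | $0=0 $1=6 $2=3 $3=65524 $4=65530 $5=14 $6=8
PC=12 slt  $4, $4, $2        | $0=0 $1=6 $2=3 $3=65524 $4=0 $5=14 $6=8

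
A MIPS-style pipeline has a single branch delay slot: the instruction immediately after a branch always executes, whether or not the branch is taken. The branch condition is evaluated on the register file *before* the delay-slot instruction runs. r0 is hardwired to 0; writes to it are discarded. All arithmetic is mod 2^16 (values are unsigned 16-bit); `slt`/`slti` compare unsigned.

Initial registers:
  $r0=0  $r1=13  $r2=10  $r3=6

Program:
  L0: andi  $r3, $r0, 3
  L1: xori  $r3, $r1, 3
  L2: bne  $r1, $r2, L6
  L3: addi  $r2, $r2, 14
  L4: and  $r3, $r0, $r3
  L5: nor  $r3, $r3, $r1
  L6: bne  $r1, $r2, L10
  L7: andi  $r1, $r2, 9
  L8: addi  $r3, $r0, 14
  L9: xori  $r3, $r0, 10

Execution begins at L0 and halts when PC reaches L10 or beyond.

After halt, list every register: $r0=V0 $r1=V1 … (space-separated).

$r0=0 $r1=8 $r2=24 $r3=14

#0 andi  $r3, $r0, 3 ; 0/13/10/0
#1 xori  $r3, $r1, 3 ; 0/13/10/14
#2 bne  $r1, $r2, L6 ; 0/13/10/14 ; →target
#3 addi  $r2, $r2, 14 ; 0/13/24/14
#6 bne  $r1, $r2, L10 ; 0/13/24/14 ; →target
#7 andi  $r1, $r2, 9 ; 0/8/24/14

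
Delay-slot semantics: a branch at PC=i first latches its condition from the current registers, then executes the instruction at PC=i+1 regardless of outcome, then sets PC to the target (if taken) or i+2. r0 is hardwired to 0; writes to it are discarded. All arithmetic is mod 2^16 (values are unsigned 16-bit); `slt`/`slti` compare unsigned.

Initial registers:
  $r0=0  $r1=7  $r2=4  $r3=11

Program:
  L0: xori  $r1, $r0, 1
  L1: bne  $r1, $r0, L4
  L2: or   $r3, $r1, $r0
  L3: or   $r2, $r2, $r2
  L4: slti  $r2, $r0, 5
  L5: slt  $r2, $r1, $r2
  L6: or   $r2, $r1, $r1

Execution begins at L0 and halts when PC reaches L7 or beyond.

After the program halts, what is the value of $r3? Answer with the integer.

1

[0] xori  $r1, $r0, 1  →  {$r0:0, $r1:1, $r2:4, $r3:11}
[1] bne  $r1, $r0, L4  →  {$r0:0, $r1:1, $r2:4, $r3:11}  ⟨branch taken⟩
[2] or   $r3, $r1, $r0  →  {$r0:0, $r1:1, $r2:4, $r3:1}
[4] slti  $r2, $r0, 5  →  {$r0:0, $r1:1, $r2:1, $r3:1}
[5] slt  $r2, $r1, $r2  →  {$r0:0, $r1:1, $r2:0, $r3:1}
[6] or   $r2, $r1, $r1  →  {$r0:0, $r1:1, $r2:1, $r3:1}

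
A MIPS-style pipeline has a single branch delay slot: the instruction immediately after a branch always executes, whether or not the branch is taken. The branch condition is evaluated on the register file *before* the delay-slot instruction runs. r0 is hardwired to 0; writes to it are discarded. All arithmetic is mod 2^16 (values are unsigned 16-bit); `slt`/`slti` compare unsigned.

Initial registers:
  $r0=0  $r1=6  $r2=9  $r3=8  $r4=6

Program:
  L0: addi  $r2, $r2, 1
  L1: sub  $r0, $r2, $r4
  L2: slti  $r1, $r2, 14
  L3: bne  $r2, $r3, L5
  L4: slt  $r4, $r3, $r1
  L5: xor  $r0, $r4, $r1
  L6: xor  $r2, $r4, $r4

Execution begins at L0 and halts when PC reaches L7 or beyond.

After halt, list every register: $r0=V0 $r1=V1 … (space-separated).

$r0=0 $r1=1 $r2=0 $r3=8 $r4=0

#0 addi  $r2, $r2, 1 ; 0/6/10/8/6
#1 sub  $r0, $r2, $r4 ; 0/6/10/8/6
#2 slti  $r1, $r2, 14 ; 0/1/10/8/6
#3 bne  $r2, $r3, L5 ; 0/1/10/8/6 ; →target
#4 slt  $r4, $r3, $r1 ; 0/1/10/8/0
#5 xor  $r0, $r4, $r1 ; 0/1/10/8/0
#6 xor  $r2, $r4, $r4 ; 0/1/0/8/0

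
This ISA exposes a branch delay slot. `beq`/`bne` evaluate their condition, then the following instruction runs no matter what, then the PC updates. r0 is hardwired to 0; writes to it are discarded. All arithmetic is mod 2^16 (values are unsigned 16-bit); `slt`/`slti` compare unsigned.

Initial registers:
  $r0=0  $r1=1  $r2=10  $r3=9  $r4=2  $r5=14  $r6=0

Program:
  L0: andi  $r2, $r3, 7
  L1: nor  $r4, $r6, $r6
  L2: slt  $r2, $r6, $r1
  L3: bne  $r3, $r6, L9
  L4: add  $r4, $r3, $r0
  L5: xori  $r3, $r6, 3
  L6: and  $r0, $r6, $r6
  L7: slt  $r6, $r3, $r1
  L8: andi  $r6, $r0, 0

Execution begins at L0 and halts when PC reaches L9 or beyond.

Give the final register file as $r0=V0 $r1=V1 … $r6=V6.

#0 andi  $r2, $r3, 7 ; 0/1/1/9/2/14/0
#1 nor  $r4, $r6, $r6 ; 0/1/1/9/65535/14/0
#2 slt  $r2, $r6, $r1 ; 0/1/1/9/65535/14/0
#3 bne  $r3, $r6, L9 ; 0/1/1/9/65535/14/0 ; →target
#4 add  $r4, $r3, $r0 ; 0/1/1/9/9/14/0

$r0=0 $r1=1 $r2=1 $r3=9 $r4=9 $r5=14 $r6=0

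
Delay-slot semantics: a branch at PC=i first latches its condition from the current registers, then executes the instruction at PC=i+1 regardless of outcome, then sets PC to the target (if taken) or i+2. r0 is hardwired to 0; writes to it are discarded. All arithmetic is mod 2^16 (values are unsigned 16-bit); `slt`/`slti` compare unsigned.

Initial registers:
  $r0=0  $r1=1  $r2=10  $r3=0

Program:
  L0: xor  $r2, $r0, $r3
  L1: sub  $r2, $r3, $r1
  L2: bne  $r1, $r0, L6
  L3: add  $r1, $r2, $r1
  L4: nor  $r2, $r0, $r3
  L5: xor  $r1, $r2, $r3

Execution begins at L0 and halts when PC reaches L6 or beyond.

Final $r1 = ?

#0 xor  $r2, $r0, $r3 ; 0/1/0/0
#1 sub  $r2, $r3, $r1 ; 0/1/65535/0
#2 bne  $r1, $r0, L6 ; 0/1/65535/0 ; →target
#3 add  $r1, $r2, $r1 ; 0/0/65535/0

0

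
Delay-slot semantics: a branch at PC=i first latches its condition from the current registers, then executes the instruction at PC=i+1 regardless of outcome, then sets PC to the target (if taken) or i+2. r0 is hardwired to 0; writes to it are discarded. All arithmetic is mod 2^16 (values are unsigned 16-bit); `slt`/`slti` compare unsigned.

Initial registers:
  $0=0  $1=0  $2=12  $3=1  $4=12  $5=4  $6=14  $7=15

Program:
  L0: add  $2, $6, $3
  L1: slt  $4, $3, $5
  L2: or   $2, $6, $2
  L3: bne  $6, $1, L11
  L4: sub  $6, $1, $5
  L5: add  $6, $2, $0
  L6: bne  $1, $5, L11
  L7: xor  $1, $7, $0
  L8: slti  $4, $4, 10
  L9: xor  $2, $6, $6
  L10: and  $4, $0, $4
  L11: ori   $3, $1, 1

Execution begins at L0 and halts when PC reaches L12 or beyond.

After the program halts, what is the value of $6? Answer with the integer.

  step pc=0: add  $2, $6, $3  regs=(0,0,15,1,12,4,14,15)
  step pc=1: slt  $4, $3, $5  regs=(0,0,15,1,1,4,14,15)
  step pc=2: or   $2, $6, $2  regs=(0,0,15,1,1,4,14,15)
  step pc=3: bne  $6, $1, L11  cond=T  regs=(0,0,15,1,1,4,14,15)
  step pc=4: sub  $6, $1, $5  regs=(0,0,15,1,1,4,65532,15)
  step pc=11: ori   $3, $1, 1  regs=(0,0,15,1,1,4,65532,15)

65532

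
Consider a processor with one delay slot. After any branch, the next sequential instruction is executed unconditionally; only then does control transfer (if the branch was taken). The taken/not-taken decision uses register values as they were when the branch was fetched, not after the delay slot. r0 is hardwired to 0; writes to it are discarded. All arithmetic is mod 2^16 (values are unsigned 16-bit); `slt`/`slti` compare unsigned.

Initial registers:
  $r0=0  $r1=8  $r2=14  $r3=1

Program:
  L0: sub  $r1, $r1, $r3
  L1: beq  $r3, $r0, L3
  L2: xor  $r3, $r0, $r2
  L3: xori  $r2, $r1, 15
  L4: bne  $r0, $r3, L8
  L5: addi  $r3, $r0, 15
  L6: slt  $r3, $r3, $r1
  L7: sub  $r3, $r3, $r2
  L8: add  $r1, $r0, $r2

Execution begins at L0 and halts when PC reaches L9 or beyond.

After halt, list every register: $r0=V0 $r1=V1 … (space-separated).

  step pc=0: sub  $r1, $r1, $r3  regs=(0,7,14,1)
  step pc=1: beq  $r3, $r0, L3  cond=F  regs=(0,7,14,1)
  step pc=2: xor  $r3, $r0, $r2  regs=(0,7,14,14)
  step pc=3: xori  $r2, $r1, 15  regs=(0,7,8,14)
  step pc=4: bne  $r0, $r3, L8  cond=T  regs=(0,7,8,14)
  step pc=5: addi  $r3, $r0, 15  regs=(0,7,8,15)
  step pc=8: add  $r1, $r0, $r2  regs=(0,8,8,15)

$r0=0 $r1=8 $r2=8 $r3=15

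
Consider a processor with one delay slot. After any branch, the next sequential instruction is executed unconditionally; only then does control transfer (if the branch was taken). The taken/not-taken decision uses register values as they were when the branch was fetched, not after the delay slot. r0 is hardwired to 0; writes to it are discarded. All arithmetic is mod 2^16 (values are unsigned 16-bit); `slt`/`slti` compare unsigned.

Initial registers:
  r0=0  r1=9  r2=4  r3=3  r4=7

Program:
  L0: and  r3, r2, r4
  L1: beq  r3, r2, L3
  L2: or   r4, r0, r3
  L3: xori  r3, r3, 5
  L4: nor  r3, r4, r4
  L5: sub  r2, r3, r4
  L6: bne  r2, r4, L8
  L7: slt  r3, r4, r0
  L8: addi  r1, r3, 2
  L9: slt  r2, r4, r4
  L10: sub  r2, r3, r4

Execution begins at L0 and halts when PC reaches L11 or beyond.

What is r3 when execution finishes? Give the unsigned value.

0

  step pc=0: and  r3, r2, r4  regs=(0,9,4,4,7)
  step pc=1: beq  r3, r2, L3  cond=T  regs=(0,9,4,4,7)
  step pc=2: or   r4, r0, r3  regs=(0,9,4,4,4)
  step pc=3: xori  r3, r3, 5  regs=(0,9,4,1,4)
  step pc=4: nor  r3, r4, r4  regs=(0,9,4,65531,4)
  step pc=5: sub  r2, r3, r4  regs=(0,9,65527,65531,4)
  step pc=6: bne  r2, r4, L8  cond=T  regs=(0,9,65527,65531,4)
  step pc=7: slt  r3, r4, r0  regs=(0,9,65527,0,4)
  step pc=8: addi  r1, r3, 2  regs=(0,2,65527,0,4)
  step pc=9: slt  r2, r4, r4  regs=(0,2,0,0,4)
  step pc=10: sub  r2, r3, r4  regs=(0,2,65532,0,4)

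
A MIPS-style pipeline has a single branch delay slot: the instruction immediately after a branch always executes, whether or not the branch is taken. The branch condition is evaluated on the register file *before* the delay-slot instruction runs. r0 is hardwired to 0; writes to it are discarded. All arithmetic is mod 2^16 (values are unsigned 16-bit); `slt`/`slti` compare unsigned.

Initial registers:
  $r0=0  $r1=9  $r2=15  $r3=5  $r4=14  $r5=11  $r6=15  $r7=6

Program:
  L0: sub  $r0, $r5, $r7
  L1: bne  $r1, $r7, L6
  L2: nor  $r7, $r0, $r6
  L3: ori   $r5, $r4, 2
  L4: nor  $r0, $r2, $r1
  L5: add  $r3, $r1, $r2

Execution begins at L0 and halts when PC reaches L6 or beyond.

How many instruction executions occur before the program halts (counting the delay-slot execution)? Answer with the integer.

3

  step pc=0: sub  $r0, $r5, $r7  regs=(0,9,15,5,14,11,15,6)
  step pc=1: bne  $r1, $r7, L6  cond=T  regs=(0,9,15,5,14,11,15,6)
  step pc=2: nor  $r7, $r0, $r6  regs=(0,9,15,5,14,11,15,65520)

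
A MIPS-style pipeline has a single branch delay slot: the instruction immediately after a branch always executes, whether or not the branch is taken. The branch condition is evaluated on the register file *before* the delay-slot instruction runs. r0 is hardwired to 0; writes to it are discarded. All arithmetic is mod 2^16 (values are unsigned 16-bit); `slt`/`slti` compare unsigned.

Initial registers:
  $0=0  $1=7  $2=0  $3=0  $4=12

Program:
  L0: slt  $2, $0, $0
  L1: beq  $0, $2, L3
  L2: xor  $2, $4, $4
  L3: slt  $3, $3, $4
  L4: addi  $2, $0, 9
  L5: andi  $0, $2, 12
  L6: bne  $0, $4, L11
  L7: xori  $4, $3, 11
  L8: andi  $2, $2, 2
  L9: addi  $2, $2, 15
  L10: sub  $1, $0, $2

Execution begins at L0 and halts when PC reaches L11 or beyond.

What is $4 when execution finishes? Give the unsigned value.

#0 slt  $2, $0, $0 ; 0/7/0/0/12
#1 beq  $0, $2, L3 ; 0/7/0/0/12 ; →target
#2 xor  $2, $4, $4 ; 0/7/0/0/12
#3 slt  $3, $3, $4 ; 0/7/0/1/12
#4 addi  $2, $0, 9 ; 0/7/9/1/12
#5 andi  $0, $2, 12 ; 0/7/9/1/12
#6 bne  $0, $4, L11 ; 0/7/9/1/12 ; →target
#7 xori  $4, $3, 11 ; 0/7/9/1/10

10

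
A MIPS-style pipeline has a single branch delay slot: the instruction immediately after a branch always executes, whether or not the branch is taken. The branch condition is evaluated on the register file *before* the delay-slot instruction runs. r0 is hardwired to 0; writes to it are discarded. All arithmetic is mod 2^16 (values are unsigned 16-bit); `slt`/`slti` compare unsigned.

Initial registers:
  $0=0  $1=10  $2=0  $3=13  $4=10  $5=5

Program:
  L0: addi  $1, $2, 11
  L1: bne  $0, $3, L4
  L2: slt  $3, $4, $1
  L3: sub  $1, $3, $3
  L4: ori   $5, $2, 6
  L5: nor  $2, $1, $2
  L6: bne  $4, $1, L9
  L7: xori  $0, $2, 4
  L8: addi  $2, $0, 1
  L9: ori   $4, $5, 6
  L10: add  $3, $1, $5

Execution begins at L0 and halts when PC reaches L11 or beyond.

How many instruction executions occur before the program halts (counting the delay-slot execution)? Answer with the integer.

[0] addi  $1, $2, 11  →  {$0:0, $1:11, $2:0, $3:13, $4:10, $5:5}
[1] bne  $0, $3, L4  →  {$0:0, $1:11, $2:0, $3:13, $4:10, $5:5}  ⟨branch taken⟩
[2] slt  $3, $4, $1  →  {$0:0, $1:11, $2:0, $3:1, $4:10, $5:5}
[4] ori   $5, $2, 6  →  {$0:0, $1:11, $2:0, $3:1, $4:10, $5:6}
[5] nor  $2, $1, $2  →  {$0:0, $1:11, $2:65524, $3:1, $4:10, $5:6}
[6] bne  $4, $1, L9  →  {$0:0, $1:11, $2:65524, $3:1, $4:10, $5:6}  ⟨branch taken⟩
[7] xori  $0, $2, 4  →  {$0:0, $1:11, $2:65524, $3:1, $4:10, $5:6}
[9] ori   $4, $5, 6  →  {$0:0, $1:11, $2:65524, $3:1, $4:6, $5:6}
[10] add  $3, $1, $5  →  {$0:0, $1:11, $2:65524, $3:17, $4:6, $5:6}

9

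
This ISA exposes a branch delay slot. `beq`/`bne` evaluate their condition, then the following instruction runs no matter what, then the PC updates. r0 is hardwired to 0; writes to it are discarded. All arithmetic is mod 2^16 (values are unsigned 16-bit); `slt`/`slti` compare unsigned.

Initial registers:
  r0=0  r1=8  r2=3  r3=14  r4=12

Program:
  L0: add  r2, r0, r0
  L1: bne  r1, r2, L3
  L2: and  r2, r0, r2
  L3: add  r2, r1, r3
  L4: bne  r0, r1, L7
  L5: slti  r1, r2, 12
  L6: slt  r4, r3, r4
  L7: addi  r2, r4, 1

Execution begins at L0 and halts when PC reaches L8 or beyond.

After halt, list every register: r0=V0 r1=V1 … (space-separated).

#0 add  r2, r0, r0 ; 0/8/0/14/12
#1 bne  r1, r2, L3 ; 0/8/0/14/12 ; →target
#2 and  r2, r0, r2 ; 0/8/0/14/12
#3 add  r2, r1, r3 ; 0/8/22/14/12
#4 bne  r0, r1, L7 ; 0/8/22/14/12 ; →target
#5 slti  r1, r2, 12 ; 0/0/22/14/12
#7 addi  r2, r4, 1 ; 0/0/13/14/12

r0=0 r1=0 r2=13 r3=14 r4=12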